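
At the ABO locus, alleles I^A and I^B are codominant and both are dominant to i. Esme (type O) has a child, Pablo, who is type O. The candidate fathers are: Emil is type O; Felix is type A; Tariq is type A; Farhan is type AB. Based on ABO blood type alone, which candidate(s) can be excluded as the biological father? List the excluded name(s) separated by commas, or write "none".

A candidate is excluded only if no genotype consistent with his phenotype could produce a type O child with a type O mother.
Farhan (type AB): no genotype consistent with that phenotype can produce a type-O child with a type-O mother.

Farhan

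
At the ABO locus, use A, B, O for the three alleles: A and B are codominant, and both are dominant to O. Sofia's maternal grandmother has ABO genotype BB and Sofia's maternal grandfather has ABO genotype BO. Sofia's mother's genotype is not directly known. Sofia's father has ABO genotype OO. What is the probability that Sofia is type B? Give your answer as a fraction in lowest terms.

Sofia's mother's ABO genotype from BB × BO: 1/2 BB, 1/2 BO.
Crossing each possibility with the father OO and summing P(type B): 1/2·1 + 1/2·1/2 = 3/4.

3/4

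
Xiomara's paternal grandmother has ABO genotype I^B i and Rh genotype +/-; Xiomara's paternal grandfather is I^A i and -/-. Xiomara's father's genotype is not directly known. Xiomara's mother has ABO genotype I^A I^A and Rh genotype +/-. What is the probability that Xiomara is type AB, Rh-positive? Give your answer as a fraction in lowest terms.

Xiomara's father's ABO genotype from I^B i × I^A i: 1/4 I^A I^B, 1/4 I^A i, 1/4 I^B i, 1/4 i i.
Crossing each possibility with the mother I^A I^A and summing P(type AB): 1/4·1/2 + 1/4·0 + 1/4·1/2 + 1/4·0 = 1/4.
Similarly for Rh via the father's Rh distribution: P(Rh+) = 5/8.
Independent loci: 1/4 × 5/8 = 5/32.

5/32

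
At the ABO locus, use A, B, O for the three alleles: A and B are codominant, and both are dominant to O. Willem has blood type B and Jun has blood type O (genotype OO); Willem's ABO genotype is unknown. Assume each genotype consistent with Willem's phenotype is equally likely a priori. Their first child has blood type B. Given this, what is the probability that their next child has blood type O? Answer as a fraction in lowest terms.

1/6

Possible genotypes: Willem ∈ {BB, BO}; Jun ∈ {OO}.
Weight each parental genotype pair by prior × P(type-B child):
  BB × OO: posterior weight 2/3; P(next child type O) = 0.
  BO × OO: posterior weight 1/3; P(next child type O) = 1/2.
Weighted sum = 1/6.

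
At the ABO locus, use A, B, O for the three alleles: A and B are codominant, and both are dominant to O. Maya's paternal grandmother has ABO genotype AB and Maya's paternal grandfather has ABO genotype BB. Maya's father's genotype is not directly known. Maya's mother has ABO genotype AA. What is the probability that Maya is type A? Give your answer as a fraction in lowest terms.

Maya's father's ABO genotype from AB × BB: 1/2 AB, 1/2 BB.
Crossing each possibility with the mother AA and summing P(type A): 1/2·1/2 + 1/2·0 = 1/4.

1/4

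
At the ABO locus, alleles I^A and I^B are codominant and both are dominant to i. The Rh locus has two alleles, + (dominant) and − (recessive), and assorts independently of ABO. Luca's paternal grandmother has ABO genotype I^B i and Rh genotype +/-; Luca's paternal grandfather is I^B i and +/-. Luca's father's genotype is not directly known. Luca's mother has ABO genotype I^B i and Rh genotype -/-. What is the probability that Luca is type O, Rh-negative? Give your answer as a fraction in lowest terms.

Luca's father's ABO genotype from I^B i × I^B i: 1/4 I^B I^B, 1/2 I^B i, 1/4 i i.
Crossing each possibility with the mother I^B i and summing P(type O): 1/4·0 + 1/2·1/4 + 1/4·1/2 = 1/4.
Similarly for Rh via the father's Rh distribution: P(Rh-) = 1/2.
Independent loci: 1/4 × 1/2 = 1/8.

1/8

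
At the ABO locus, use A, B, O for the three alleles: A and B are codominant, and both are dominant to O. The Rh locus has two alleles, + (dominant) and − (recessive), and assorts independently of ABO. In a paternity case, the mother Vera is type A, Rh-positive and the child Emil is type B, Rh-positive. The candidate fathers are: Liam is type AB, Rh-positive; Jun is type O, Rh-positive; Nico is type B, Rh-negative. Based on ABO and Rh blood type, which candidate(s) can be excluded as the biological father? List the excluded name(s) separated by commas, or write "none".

A candidate is excluded only if no genotype consistent with his phenotype could produce a type B, Rh-positive child with a type A, Rh-positive mother.
Jun (type O, Rh+): no genotype consistent with that phenotype can produce a type-B Rh+ child with a type-A mother.

Jun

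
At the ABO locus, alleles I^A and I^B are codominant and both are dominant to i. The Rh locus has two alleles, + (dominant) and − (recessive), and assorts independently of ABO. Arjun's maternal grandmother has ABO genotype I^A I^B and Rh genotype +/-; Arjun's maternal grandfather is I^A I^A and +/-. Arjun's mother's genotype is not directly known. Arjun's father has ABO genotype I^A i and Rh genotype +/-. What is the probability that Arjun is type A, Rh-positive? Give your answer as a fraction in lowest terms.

Arjun's mother's ABO genotype from I^A I^B × I^A I^A: 1/2 I^A I^A, 1/2 I^A I^B.
Crossing each possibility with the father I^A i and summing P(type A): 1/2·1 + 1/2·1/2 = 3/4.
Similarly for Rh via the mother's Rh distribution: P(Rh+) = 3/4.
Independent loci: 3/4 × 3/4 = 9/16.

9/16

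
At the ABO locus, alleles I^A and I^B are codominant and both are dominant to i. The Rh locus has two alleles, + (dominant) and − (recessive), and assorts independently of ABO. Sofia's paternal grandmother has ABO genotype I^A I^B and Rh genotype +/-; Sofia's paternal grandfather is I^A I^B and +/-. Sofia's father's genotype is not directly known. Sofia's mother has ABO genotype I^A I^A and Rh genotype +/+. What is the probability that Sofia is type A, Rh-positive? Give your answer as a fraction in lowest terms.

1/2

Sofia's father's ABO genotype from I^A I^B × I^A I^B: 1/4 I^A I^A, 1/2 I^A I^B, 1/4 I^B I^B.
Crossing each possibility with the mother I^A I^A and summing P(type A): 1/4·1 + 1/2·1/2 + 1/4·0 = 1/2.
Similarly for Rh via the father's Rh distribution: P(Rh+) = 1.
Independent loci: 1/2 × 1 = 1/2.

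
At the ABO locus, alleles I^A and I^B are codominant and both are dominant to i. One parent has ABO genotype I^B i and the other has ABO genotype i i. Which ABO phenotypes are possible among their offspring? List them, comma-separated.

O, B

Gametes from I^B i × i i give offspring ABO genotypes I^B i, i i, i.e. phenotypes O, B.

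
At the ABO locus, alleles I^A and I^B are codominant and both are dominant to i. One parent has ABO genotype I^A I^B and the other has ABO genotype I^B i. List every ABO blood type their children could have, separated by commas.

Gametes from I^A I^B × I^B i give offspring ABO genotypes I^A I^B, I^A i, I^B I^B, I^B i, i.e. phenotypes A, B, AB.

A, B, AB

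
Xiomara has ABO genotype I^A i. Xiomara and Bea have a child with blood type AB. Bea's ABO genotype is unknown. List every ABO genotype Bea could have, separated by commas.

I^A I^B, I^B I^B, I^B i

For each candidate genotype of Bea, check whether crossing it with I^A i can produce every observed child phenotype.
  I^A I^A → possible child types {A} ✗
  I^A I^B → possible child types {A, B, AB} ✓
  I^A i → possible child types {O, A} ✗
  I^B I^B → possible child types {B, AB} ✓
  I^B i → possible child types {O, A, B, AB} ✓
  i i → possible child types {O, A} ✗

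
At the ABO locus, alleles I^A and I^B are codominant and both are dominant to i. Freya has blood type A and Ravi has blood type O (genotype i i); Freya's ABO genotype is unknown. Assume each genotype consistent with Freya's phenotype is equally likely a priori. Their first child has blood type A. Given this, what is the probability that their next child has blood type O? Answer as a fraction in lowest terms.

Possible genotypes: Freya ∈ {I^A I^A, I^A i}; Ravi ∈ {i i}.
Weight each parental genotype pair by prior × P(type-A child):
  I^A I^A × i i: posterior weight 2/3; P(next child type O) = 0.
  I^A i × i i: posterior weight 1/3; P(next child type O) = 1/2.
Weighted sum = 1/6.

1/6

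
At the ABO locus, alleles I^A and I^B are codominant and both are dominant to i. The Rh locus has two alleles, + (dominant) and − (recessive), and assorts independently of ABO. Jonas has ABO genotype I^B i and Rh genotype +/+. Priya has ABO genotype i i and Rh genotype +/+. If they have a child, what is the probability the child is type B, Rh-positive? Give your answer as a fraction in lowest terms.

1/2

ABO cross I^B i × i i → offspring phenotypes: 1/2 O, 1/2 B.
Rh cross +/+ × +/+ → 1 Rh+.
Independent loci: P(type B, Rh-positive) = 1/2 × 1 = 1/2.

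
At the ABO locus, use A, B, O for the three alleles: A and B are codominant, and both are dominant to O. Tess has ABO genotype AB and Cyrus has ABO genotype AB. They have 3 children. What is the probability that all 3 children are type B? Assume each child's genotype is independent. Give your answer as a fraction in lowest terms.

1/64

ABO cross AB × AB → 1/4 A, 1/4 B, 1/2 AB.
So P(type B) = 1/4 per child.
All 3 independent: (1/4)^3 = 1/64.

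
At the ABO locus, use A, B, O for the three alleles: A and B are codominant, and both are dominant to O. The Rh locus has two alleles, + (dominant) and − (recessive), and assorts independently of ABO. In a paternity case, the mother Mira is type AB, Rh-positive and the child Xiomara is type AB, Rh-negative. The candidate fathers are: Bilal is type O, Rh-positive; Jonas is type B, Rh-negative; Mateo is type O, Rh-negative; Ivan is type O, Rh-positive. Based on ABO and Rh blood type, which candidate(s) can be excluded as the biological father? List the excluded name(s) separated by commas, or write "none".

A candidate is excluded only if no genotype consistent with his phenotype could produce a type AB, Rh-negative child with a type AB, Rh-positive mother.
Bilal (type O, Rh+): no genotype consistent with that phenotype can produce a type-AB Rh- child with a type-AB mother.
Mateo (type O, Rh-): no genotype consistent with that phenotype can produce a type-AB Rh- child with a type-AB mother.
Ivan (type O, Rh+): no genotype consistent with that phenotype can produce a type-AB Rh- child with a type-AB mother.

Bilal, Mateo, Ivan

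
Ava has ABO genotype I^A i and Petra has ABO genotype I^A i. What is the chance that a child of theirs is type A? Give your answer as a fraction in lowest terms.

ABO cross I^A i × I^A i → offspring phenotypes: 1/4 O, 3/4 A.
So P(type A) = 3/4.

3/4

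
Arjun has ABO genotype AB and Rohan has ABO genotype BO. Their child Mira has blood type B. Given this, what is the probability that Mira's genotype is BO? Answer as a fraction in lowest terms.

1/2

Cross AB × BO → 1/4 AB, 1/4 AO, 1/4 BB, 1/4 BO.
Type-B genotypes among offspring: BB (1/4), BO (1/4); total 1/2.
P(BO | type B) = (1/4) / (1/2) = 1/2.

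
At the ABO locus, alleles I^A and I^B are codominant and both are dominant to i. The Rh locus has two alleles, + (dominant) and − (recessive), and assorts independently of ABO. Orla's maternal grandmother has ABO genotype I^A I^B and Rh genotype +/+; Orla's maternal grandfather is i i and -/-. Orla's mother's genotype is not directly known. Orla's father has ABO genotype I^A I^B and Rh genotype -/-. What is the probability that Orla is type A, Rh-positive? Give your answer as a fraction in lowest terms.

3/16

Orla's mother's ABO genotype from I^A I^B × i i: 1/2 I^A i, 1/2 I^B i.
Crossing each possibility with the father I^A I^B and summing P(type A): 1/2·1/2 + 1/2·1/4 = 3/8.
Similarly for Rh via the mother's Rh distribution: P(Rh+) = 1/2.
Independent loci: 3/8 × 1/2 = 3/16.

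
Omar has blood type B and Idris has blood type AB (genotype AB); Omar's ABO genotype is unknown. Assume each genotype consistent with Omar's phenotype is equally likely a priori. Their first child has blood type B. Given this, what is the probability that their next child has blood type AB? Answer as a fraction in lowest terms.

Possible genotypes: Omar ∈ {BB, BO}; Idris ∈ {AB}.
Weight each parental genotype pair by prior × P(type-B child):
  BB × AB: posterior weight 1/2; P(next child type AB) = 1/2.
  BO × AB: posterior weight 1/2; P(next child type AB) = 1/4.
Weighted sum = 3/8.

3/8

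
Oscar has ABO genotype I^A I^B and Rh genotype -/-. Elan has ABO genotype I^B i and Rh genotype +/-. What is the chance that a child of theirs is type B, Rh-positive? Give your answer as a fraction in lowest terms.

ABO cross I^A I^B × I^B i → offspring phenotypes: 1/4 A, 1/2 B, 1/4 AB.
Rh cross -/- × +/- → 1/2 Rh+, 1/2 Rh-.
Independent loci: P(type B, Rh-positive) = 1/2 × 1/2 = 1/4.

1/4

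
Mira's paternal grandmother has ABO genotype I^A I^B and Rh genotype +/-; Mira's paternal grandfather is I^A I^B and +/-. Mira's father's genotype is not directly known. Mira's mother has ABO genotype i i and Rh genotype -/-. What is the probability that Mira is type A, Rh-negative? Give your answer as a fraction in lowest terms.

Mira's father's ABO genotype from I^A I^B × I^A I^B: 1/4 I^A I^A, 1/2 I^A I^B, 1/4 I^B I^B.
Crossing each possibility with the mother i i and summing P(type A): 1/4·1 + 1/2·1/2 + 1/4·0 = 1/2.
Similarly for Rh via the father's Rh distribution: P(Rh-) = 1/2.
Independent loci: 1/2 × 1/2 = 1/4.

1/4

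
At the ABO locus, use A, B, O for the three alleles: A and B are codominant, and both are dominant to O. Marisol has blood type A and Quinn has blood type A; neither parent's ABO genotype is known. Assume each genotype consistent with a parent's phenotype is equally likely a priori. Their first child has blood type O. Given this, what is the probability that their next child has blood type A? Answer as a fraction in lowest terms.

3/4

Possible genotypes: Marisol ∈ {AA, AO}; Quinn ∈ {AA, AO}.
Weight each parental genotype pair by prior × P(type-O child):
  AO × AO: posterior weight 1; P(next child type A) = 3/4.
Weighted sum = 3/4.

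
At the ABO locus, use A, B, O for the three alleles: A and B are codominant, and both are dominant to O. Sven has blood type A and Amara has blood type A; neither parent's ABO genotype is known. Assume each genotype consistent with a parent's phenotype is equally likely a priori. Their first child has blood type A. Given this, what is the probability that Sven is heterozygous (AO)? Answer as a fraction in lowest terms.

Possible genotypes: Sven ∈ {AA, AO}; Amara ∈ {AA, AO}.
Weight each parental genotype pair by prior × P(type-A child):
  AA × AA: posterior weight 4/15.
  AA × AO: posterior weight 4/15.
  AO × AA: posterior weight 4/15.
  AO × AO: posterior weight 1/5.
Sum the posterior weight over pairs where Sven is AO: 7/15.

7/15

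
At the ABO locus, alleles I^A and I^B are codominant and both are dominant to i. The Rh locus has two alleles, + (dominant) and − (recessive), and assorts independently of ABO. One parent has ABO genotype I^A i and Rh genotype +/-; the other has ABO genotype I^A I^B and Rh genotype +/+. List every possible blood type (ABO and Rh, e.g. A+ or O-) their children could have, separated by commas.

Gametes from I^A i × I^A I^B give offspring ABO genotypes I^A I^A, I^A I^B, I^A i, I^B i, i.e. phenotypes A, B, AB.
Rh cross +/- × +/+ → phenotypes Rh+.
Combining independently: A+, B+, AB+.

A+, B+, AB+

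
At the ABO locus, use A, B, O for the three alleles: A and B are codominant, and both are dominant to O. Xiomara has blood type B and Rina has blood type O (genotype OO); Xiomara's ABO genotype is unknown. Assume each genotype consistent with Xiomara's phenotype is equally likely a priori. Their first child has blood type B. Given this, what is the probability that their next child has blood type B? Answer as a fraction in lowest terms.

Possible genotypes: Xiomara ∈ {BB, BO}; Rina ∈ {OO}.
Weight each parental genotype pair by prior × P(type-B child):
  BB × OO: posterior weight 2/3; P(next child type B) = 1.
  BO × OO: posterior weight 1/3; P(next child type B) = 1/2.
Weighted sum = 5/6.

5/6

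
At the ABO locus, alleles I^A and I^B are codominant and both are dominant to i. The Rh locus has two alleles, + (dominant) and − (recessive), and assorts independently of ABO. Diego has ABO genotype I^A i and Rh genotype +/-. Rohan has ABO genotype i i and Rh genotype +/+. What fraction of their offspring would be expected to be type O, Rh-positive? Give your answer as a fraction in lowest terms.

ABO cross I^A i × i i → offspring phenotypes: 1/2 O, 1/2 A.
Rh cross +/- × +/+ → 1 Rh+.
Independent loci: P(type O, Rh-positive) = 1/2 × 1 = 1/2.

1/2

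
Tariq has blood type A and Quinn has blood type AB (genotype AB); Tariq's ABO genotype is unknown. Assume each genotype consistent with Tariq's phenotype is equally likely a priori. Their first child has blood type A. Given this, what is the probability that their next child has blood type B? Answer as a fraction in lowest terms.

Possible genotypes: Tariq ∈ {AA, AO}; Quinn ∈ {AB}.
Weight each parental genotype pair by prior × P(type-A child):
  AA × AB: posterior weight 1/2; P(next child type B) = 0.
  AO × AB: posterior weight 1/2; P(next child type B) = 1/4.
Weighted sum = 1/8.

1/8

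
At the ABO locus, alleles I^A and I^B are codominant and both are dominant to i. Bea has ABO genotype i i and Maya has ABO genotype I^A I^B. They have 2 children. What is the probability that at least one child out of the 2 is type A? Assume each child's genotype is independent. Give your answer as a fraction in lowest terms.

3/4

ABO cross i i × I^A I^B → 1/2 A, 1/2 B.
So P(type A) = 1/2 per child.
P(none) = (1/2)^2 = 1/4; P(at least one) = 1 − 1/4 = 3/4.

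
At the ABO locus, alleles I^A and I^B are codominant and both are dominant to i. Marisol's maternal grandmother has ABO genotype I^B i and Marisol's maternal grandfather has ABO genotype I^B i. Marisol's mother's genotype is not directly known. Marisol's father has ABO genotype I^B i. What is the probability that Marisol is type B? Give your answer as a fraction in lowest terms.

Marisol's mother's ABO genotype from I^B i × I^B i: 1/4 I^B I^B, 1/2 I^B i, 1/4 i i.
Crossing each possibility with the father I^B i and summing P(type B): 1/4·1 + 1/2·3/4 + 1/4·1/2 = 3/4.

3/4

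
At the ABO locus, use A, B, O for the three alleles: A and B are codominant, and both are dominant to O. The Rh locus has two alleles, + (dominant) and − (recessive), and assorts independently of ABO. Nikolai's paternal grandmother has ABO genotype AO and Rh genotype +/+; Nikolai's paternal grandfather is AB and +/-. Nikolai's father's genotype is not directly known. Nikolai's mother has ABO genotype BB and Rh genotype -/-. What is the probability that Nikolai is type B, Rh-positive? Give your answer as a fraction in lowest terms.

Nikolai's father's ABO genotype from AO × AB: 1/4 AA, 1/4 AB, 1/4 AO, 1/4 BO.
Crossing each possibility with the mother BB and summing P(type B): 1/4·0 + 1/4·1/2 + 1/4·1/2 + 1/4·1 = 1/2.
Similarly for Rh via the father's Rh distribution: P(Rh+) = 3/4.
Independent loci: 1/2 × 3/4 = 3/8.

3/8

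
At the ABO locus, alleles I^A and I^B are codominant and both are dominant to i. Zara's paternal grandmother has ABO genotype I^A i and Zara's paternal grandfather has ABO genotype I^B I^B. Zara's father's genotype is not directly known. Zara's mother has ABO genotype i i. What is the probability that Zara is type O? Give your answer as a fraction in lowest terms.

Zara's father's ABO genotype from I^A i × I^B I^B: 1/2 I^A I^B, 1/2 I^B i.
Crossing each possibility with the mother i i and summing P(type O): 1/2·0 + 1/2·1/2 = 1/4.

1/4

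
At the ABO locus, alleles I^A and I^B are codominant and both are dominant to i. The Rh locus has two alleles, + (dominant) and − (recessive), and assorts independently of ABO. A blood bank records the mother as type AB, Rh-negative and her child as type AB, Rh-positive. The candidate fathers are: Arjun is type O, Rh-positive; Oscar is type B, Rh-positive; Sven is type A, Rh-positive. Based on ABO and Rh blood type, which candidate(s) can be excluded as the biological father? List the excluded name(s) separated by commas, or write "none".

A candidate is excluded only if no genotype consistent with his phenotype could produce a type AB, Rh-positive child with a type AB, Rh-negative mother.
Arjun (type O, Rh+): no genotype consistent with that phenotype can produce a type-AB Rh+ child with a type-AB mother.

Arjun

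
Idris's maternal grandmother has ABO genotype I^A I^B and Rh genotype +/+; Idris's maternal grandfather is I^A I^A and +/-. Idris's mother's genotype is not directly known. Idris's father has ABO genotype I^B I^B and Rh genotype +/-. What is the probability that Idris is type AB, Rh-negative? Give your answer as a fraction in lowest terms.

3/32

Idris's mother's ABO genotype from I^A I^B × I^A I^A: 1/2 I^A I^A, 1/2 I^A I^B.
Crossing each possibility with the father I^B I^B and summing P(type AB): 1/2·1 + 1/2·1/2 = 3/4.
Similarly for Rh via the mother's Rh distribution: P(Rh-) = 1/8.
Independent loci: 3/4 × 1/8 = 3/32.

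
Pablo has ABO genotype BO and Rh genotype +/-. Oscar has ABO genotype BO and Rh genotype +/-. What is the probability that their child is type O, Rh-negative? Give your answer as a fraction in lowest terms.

1/16

ABO cross BO × BO → offspring phenotypes: 1/4 O, 3/4 B.
Rh cross +/- × +/- → 3/4 Rh+, 1/4 Rh-.
Independent loci: P(type O, Rh-negative) = 1/4 × 1/4 = 1/16.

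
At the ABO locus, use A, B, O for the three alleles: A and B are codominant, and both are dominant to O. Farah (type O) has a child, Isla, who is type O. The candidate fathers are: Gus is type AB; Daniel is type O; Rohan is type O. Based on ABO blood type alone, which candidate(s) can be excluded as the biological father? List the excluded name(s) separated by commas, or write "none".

Gus

A candidate is excluded only if no genotype consistent with his phenotype could produce a type O child with a type O mother.
Gus (type AB): no genotype consistent with that phenotype can produce a type-O child with a type-O mother.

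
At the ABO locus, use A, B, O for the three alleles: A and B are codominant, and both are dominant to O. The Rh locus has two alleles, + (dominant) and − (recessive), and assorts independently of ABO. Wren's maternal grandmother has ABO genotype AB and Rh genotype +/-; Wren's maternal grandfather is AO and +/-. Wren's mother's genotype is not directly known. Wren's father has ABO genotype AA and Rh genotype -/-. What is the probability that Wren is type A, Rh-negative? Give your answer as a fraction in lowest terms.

Wren's mother's ABO genotype from AB × AO: 1/4 AA, 1/4 AB, 1/4 AO, 1/4 BO.
Crossing each possibility with the father AA and summing P(type A): 1/4·1 + 1/4·1/2 + 1/4·1 + 1/4·1/2 = 3/4.
Similarly for Rh via the mother's Rh distribution: P(Rh-) = 1/2.
Independent loci: 3/4 × 1/2 = 3/8.

3/8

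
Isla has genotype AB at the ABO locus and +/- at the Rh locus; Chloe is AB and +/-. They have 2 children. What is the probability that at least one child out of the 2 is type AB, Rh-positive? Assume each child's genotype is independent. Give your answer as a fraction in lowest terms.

ABO cross AB × AB → 1/4 A, 1/4 B, 1/2 AB.
Rh cross +/- × +/- → 3/4 Rh+, 1/4 Rh-; so P(type AB, Rh-positive) = 1/2 × 3/4 = 3/8 per child.
P(none) = (5/8)^2 = 25/64; P(at least one) = 1 − 25/64 = 39/64.

39/64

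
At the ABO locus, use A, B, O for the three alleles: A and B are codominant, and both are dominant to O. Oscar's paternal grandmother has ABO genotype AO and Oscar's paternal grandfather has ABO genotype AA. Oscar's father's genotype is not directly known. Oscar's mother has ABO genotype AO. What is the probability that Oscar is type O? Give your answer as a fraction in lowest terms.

Oscar's father's ABO genotype from AO × AA: 1/2 AA, 1/2 AO.
Crossing each possibility with the mother AO and summing P(type O): 1/2·0 + 1/2·1/4 = 1/8.

1/8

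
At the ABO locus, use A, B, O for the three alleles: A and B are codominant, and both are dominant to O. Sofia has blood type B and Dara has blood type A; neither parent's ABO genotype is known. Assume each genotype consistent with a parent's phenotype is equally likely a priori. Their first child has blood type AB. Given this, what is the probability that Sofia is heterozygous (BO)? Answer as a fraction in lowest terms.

1/3

Possible genotypes: Sofia ∈ {BB, BO}; Dara ∈ {AA, AO}.
Weight each parental genotype pair by prior × P(type-AB child):
  BB × AA: posterior weight 4/9.
  BB × AO: posterior weight 2/9.
  BO × AA: posterior weight 2/9.
  BO × AO: posterior weight 1/9.
Sum the posterior weight over pairs where Sofia is BO: 1/3.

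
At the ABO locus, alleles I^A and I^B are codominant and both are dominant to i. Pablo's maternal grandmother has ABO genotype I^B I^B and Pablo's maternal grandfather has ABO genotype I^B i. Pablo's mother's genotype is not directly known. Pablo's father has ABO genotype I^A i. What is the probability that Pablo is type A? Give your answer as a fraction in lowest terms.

1/8

Pablo's mother's ABO genotype from I^B I^B × I^B i: 1/2 I^B I^B, 1/2 I^B i.
Crossing each possibility with the father I^A i and summing P(type A): 1/2·0 + 1/2·1/4 = 1/8.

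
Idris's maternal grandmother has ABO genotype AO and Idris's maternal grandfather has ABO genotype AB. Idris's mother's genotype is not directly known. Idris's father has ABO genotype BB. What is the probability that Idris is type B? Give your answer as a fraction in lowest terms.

Idris's mother's ABO genotype from AO × AB: 1/4 AA, 1/4 AB, 1/4 AO, 1/4 BO.
Crossing each possibility with the father BB and summing P(type B): 1/4·0 + 1/4·1/2 + 1/4·1/2 + 1/4·1 = 1/2.

1/2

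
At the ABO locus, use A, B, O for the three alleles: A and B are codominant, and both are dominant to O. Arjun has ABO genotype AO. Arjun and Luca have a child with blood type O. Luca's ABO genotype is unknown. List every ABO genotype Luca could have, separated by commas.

AO, BO, OO

For each candidate genotype of Luca, check whether crossing it with AO can produce every observed child phenotype.
  AA → possible child types {A} ✗
  AB → possible child types {A, B, AB} ✗
  AO → possible child types {O, A} ✓
  BB → possible child types {B, AB} ✗
  BO → possible child types {O, A, B, AB} ✓
  OO → possible child types {O, A} ✓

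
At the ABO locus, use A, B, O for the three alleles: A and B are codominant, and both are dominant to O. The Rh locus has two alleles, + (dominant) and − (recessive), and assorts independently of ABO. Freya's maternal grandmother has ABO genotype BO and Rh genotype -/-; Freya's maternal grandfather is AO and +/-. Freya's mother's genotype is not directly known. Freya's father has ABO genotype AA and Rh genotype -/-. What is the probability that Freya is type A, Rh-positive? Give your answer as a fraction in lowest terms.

Freya's mother's ABO genotype from BO × AO: 1/4 AB, 1/4 AO, 1/4 BO, 1/4 OO.
Crossing each possibility with the father AA and summing P(type A): 1/4·1/2 + 1/4·1 + 1/4·1/2 + 1/4·1 = 3/4.
Similarly for Rh via the mother's Rh distribution: P(Rh+) = 1/4.
Independent loci: 3/4 × 1/4 = 3/16.

3/16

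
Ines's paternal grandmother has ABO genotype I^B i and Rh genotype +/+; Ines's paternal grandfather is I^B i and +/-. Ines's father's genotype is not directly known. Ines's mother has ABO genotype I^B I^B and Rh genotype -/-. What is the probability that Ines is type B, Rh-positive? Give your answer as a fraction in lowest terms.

Ines's father's ABO genotype from I^B i × I^B i: 1/4 I^B I^B, 1/2 I^B i, 1/4 i i.
Crossing each possibility with the mother I^B I^B and summing P(type B): 1/4·1 + 1/2·1 + 1/4·1 = 1.
Similarly for Rh via the father's Rh distribution: P(Rh+) = 3/4.
Independent loci: 1 × 3/4 = 3/4.

3/4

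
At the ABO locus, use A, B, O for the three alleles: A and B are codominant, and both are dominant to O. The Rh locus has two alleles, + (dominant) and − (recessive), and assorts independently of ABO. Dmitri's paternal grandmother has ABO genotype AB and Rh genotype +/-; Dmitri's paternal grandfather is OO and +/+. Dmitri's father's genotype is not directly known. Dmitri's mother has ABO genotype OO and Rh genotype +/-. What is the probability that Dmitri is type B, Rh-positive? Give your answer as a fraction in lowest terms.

Dmitri's father's ABO genotype from AB × OO: 1/2 AO, 1/2 BO.
Crossing each possibility with the mother OO and summing P(type B): 1/2·0 + 1/2·1/2 = 1/4.
Similarly for Rh via the father's Rh distribution: P(Rh+) = 7/8.
Independent loci: 1/4 × 7/8 = 7/32.

7/32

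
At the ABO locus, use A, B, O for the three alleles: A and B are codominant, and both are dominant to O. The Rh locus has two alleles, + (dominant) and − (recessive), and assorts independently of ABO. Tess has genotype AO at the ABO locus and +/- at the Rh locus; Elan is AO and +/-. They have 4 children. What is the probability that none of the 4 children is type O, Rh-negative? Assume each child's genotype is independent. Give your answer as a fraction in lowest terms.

50625/65536

ABO cross AO × AO → 1/4 O, 3/4 A.
Rh cross +/- × +/- → 3/4 Rh+, 1/4 Rh-; so P(type O, Rh-negative) = 1/4 × 1/4 = 1/16 per child.
P(not type O, Rh-negative) = 15/16 for one child; (15/16)^4 = 50625/65536.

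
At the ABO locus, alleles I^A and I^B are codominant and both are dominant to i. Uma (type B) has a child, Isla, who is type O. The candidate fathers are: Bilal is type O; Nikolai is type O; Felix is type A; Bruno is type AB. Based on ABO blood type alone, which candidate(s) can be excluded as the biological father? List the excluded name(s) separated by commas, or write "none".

Bruno

A candidate is excluded only if no genotype consistent with his phenotype could produce a type O child with a type B mother.
Bruno (type AB): no genotype consistent with that phenotype can produce a type-O child with a type-B mother.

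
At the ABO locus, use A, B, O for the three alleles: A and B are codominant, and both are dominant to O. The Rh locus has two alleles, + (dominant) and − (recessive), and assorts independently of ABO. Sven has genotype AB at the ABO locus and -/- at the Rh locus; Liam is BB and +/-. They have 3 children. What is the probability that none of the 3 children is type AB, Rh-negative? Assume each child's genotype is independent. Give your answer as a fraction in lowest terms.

ABO cross AB × BB → 1/2 B, 1/2 AB.
Rh cross -/- × +/- → 1/2 Rh+, 1/2 Rh-; so P(type AB, Rh-negative) = 1/2 × 1/2 = 1/4 per child.
P(not type AB, Rh-negative) = 3/4 for one child; (3/4)^3 = 27/64.

27/64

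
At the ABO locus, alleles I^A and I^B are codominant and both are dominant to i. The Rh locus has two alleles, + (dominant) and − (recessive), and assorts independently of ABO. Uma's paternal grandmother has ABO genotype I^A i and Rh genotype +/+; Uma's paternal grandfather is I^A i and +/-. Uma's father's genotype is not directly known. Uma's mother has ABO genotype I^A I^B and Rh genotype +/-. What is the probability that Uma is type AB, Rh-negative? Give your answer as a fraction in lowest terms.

Uma's father's ABO genotype from I^A i × I^A i: 1/4 I^A I^A, 1/2 I^A i, 1/4 i i.
Crossing each possibility with the mother I^A I^B and summing P(type AB): 1/4·1/2 + 1/2·1/4 + 1/4·0 = 1/4.
Similarly for Rh via the father's Rh distribution: P(Rh-) = 1/8.
Independent loci: 1/4 × 1/8 = 1/32.

1/32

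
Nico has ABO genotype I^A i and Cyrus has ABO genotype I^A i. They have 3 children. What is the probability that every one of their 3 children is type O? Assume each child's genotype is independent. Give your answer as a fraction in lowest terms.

1/64

ABO cross I^A i × I^A i → 1/4 O, 3/4 A.
So P(type O) = 1/4 per child.
All 3 independent: (1/4)^3 = 1/64.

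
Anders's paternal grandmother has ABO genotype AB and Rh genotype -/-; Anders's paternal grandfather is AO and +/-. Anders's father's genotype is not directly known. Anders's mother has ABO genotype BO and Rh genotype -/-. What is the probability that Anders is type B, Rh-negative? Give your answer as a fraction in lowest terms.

Anders's father's ABO genotype from AB × AO: 1/4 AA, 1/4 AB, 1/4 AO, 1/4 BO.
Crossing each possibility with the mother BO and summing P(type B): 1/4·0 + 1/4·1/2 + 1/4·1/4 + 1/4·3/4 = 3/8.
Similarly for Rh via the father's Rh distribution: P(Rh-) = 3/4.
Independent loci: 3/8 × 3/4 = 9/32.

9/32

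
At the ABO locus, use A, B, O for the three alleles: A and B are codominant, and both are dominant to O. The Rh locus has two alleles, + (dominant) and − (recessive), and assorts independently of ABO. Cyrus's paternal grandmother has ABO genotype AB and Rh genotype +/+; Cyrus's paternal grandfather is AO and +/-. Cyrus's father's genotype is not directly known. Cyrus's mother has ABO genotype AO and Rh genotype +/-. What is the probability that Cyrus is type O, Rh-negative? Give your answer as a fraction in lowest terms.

1/64

Cyrus's father's ABO genotype from AB × AO: 1/4 AA, 1/4 AB, 1/4 AO, 1/4 BO.
Crossing each possibility with the mother AO and summing P(type O): 1/4·0 + 1/4·0 + 1/4·1/4 + 1/4·1/4 = 1/8.
Similarly for Rh via the father's Rh distribution: P(Rh-) = 1/8.
Independent loci: 1/8 × 1/8 = 1/64.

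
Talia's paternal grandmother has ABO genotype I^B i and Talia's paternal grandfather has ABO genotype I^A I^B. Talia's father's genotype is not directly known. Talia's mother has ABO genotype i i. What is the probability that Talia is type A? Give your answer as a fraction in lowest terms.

1/4

Talia's father's ABO genotype from I^B i × I^A I^B: 1/4 I^A I^B, 1/4 I^A i, 1/4 I^B I^B, 1/4 I^B i.
Crossing each possibility with the mother i i and summing P(type A): 1/4·1/2 + 1/4·1/2 + 1/4·0 + 1/4·0 = 1/4.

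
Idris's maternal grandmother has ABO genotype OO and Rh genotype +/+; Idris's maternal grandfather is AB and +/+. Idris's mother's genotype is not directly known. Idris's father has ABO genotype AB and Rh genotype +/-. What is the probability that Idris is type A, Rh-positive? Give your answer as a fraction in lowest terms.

Idris's mother's ABO genotype from OO × AB: 1/2 AO, 1/2 BO.
Crossing each possibility with the father AB and summing P(type A): 1/2·1/2 + 1/2·1/4 = 3/8.
Similarly for Rh via the mother's Rh distribution: P(Rh+) = 1.
Independent loci: 3/8 × 1 = 3/8.

3/8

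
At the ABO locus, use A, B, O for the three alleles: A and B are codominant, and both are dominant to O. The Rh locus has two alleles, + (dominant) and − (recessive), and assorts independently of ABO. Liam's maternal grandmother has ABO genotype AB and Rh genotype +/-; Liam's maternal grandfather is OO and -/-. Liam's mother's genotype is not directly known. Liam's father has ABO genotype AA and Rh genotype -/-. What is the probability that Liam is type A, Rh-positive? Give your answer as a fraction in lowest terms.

Liam's mother's ABO genotype from AB × OO: 1/2 AO, 1/2 BO.
Crossing each possibility with the father AA and summing P(type A): 1/2·1 + 1/2·1/2 = 3/4.
Similarly for Rh via the mother's Rh distribution: P(Rh+) = 1/4.
Independent loci: 3/4 × 1/4 = 3/16.

3/16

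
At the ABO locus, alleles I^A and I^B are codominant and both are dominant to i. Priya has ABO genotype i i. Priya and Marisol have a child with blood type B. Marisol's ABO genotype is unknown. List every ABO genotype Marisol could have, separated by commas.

For each candidate genotype of Marisol, check whether crossing it with i i can produce every observed child phenotype.
  I^A I^A → possible child types {A} ✗
  I^A I^B → possible child types {A, B} ✓
  I^A i → possible child types {O, A} ✗
  I^B I^B → possible child types {B} ✓
  I^B i → possible child types {O, B} ✓
  i i → possible child types {O} ✗

I^A I^B, I^B I^B, I^B i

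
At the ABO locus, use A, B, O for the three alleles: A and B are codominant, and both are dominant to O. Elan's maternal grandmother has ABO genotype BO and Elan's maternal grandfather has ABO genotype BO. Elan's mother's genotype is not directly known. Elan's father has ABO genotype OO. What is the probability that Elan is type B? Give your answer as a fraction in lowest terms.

Elan's mother's ABO genotype from BO × BO: 1/4 BB, 1/2 BO, 1/4 OO.
Crossing each possibility with the father OO and summing P(type B): 1/4·1 + 1/2·1/2 + 1/4·0 = 1/2.

1/2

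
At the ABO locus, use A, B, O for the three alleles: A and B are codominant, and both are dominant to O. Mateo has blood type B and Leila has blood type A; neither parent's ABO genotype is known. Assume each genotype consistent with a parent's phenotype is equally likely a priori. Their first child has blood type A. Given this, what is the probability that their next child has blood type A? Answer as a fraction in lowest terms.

5/12

Possible genotypes: Mateo ∈ {BB, BO}; Leila ∈ {AA, AO}.
Weight each parental genotype pair by prior × P(type-A child):
  BO × AA: posterior weight 2/3; P(next child type A) = 1/2.
  BO × AO: posterior weight 1/3; P(next child type A) = 1/4.
Weighted sum = 5/12.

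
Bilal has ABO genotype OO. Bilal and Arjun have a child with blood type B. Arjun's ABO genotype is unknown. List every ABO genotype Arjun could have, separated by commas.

AB, BB, BO

For each candidate genotype of Arjun, check whether crossing it with OO can produce every observed child phenotype.
  AA → possible child types {A} ✗
  AB → possible child types {A, B} ✓
  AO → possible child types {O, A} ✗
  BB → possible child types {B} ✓
  BO → possible child types {O, B} ✓
  OO → possible child types {O} ✗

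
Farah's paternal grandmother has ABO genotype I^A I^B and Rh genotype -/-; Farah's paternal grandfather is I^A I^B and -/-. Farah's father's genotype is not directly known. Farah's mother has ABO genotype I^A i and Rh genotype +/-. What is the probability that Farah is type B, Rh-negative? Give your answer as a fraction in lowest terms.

1/8

Farah's father's ABO genotype from I^A I^B × I^A I^B: 1/4 I^A I^A, 1/2 I^A I^B, 1/4 I^B I^B.
Crossing each possibility with the mother I^A i and summing P(type B): 1/4·0 + 1/2·1/4 + 1/4·1/2 = 1/4.
Similarly for Rh via the father's Rh distribution: P(Rh-) = 1/2.
Independent loci: 1/4 × 1/2 = 1/8.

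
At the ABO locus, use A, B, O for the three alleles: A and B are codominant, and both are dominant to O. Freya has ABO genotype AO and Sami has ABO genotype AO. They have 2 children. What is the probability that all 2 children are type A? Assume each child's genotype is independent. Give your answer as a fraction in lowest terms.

9/16

ABO cross AO × AO → 1/4 O, 3/4 A.
So P(type A) = 3/4 per child.
All 2 independent: (3/4)^2 = 9/16.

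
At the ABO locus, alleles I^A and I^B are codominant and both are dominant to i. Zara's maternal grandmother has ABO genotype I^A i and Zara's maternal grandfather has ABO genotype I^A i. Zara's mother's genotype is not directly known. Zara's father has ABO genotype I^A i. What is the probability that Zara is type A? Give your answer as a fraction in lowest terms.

Zara's mother's ABO genotype from I^A i × I^A i: 1/4 I^A I^A, 1/2 I^A i, 1/4 i i.
Crossing each possibility with the father I^A i and summing P(type A): 1/4·1 + 1/2·3/4 + 1/4·1/2 = 3/4.

3/4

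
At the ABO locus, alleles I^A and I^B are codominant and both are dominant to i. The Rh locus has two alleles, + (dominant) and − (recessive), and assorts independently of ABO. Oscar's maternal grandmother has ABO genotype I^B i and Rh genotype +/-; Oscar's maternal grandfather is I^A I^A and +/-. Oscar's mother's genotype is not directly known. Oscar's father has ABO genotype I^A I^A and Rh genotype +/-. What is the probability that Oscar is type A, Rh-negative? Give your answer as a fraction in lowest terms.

3/16

Oscar's mother's ABO genotype from I^B i × I^A I^A: 1/2 I^A I^B, 1/2 I^A i.
Crossing each possibility with the father I^A I^A and summing P(type A): 1/2·1/2 + 1/2·1 = 3/4.
Similarly for Rh via the mother's Rh distribution: P(Rh-) = 1/4.
Independent loci: 3/4 × 1/4 = 3/16.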